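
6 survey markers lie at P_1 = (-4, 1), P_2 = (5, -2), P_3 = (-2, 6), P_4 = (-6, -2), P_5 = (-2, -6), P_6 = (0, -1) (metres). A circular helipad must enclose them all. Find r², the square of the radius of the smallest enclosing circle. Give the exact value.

The minimum enclosing circle of a finite set is fixed by two of the points (as a diameter) or three (as a circumcircle).
The minimum enclosing circle is determined by three boundary points: P_2, P_3, P_5.
Their circumcentre is (-11/14, 0) with r² = 7345/196.
The farthest remaining point P_4 is at distance² 6113/196 ≤ 7345/196.

7345/196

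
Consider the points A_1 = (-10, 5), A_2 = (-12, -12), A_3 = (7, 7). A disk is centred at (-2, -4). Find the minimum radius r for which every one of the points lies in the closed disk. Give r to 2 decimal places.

14.21

The required radius is the distance from (-2, -4) to the farthest point.
Squared distances: 145, 164, 202.
Maximum is 202, attained at A_3.
r = √202 ≈ 14.21.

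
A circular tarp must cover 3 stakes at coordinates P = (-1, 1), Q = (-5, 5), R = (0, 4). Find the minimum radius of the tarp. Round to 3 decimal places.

2.850

Side lengths²: PQ² = 32, PR² = 10, QR² = 26.
Since PQ² = 32 < 26 + 10 = 36, the triangle is acute, so the smallest enclosing circle is the circumcircle.
Circumcentre = (-2.75, 3.25), r² = 8.125.
r = √(8.125) ≈ 2.850.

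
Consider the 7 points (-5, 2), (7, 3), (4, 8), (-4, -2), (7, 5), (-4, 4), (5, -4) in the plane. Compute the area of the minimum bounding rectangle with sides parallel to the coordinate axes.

144

x ranges over [-5, 7], width 12.
y ranges over [-4, 8], height 12.
Area = 12 × 12 = 144.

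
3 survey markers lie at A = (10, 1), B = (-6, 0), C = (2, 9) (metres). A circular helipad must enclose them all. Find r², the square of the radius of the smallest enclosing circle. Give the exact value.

Side lengths²: AB² = 257, AC² = 128, BC² = 145.
Since AB² = 257 < 145 + 128 = 273, the triangle is acute, so the smallest enclosing circle is the circumcircle.
Circumcentre = (67/34, 33/34), r² = 37265/578.

37265/578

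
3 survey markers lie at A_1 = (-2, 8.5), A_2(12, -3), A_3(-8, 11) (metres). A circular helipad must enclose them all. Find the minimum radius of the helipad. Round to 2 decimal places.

Side lengths²: A_1A_2² = 328.25, A_1A_3² = 42.25, A_2A_3² = 596.
Since A_2A_3² = 596 ≥ 328.25 + 42.25 = 370.5, the angle opposite A_2A_3 is not acute, so the smallest enclosing circle has A_2A_3 as diameter.
Centre = midpoint of A_2A_3 = (2, 4), r² = 596/4 = 149.
r = √149 ≈ 12.21.

12.21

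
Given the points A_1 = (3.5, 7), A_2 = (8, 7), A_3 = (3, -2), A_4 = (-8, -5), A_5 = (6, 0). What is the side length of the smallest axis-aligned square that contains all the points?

16

The bounding box has width 16 and height 12.
An axis-aligned square enclosing the set must have side ≥ max(width, height).
So the minimum side is max(16, 12) = 16.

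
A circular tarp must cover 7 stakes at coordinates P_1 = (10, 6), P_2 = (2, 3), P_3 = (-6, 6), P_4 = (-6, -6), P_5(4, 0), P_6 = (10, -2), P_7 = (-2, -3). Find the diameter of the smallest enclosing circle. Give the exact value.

By Welzl's lemma the MEC is supported by two points (diametrically opposite) or three points (on a circumcircle).
The farthest pair is P_1–P_4 with squared distance 400. The circle on this segment as diameter has centre (2, 0) and r² = 400/4 = 100.
Check P_2: distance² to centre = 9 ≤ 100, so it lies inside.
All remaining points lie in this disk, and no smaller disk contains both endpoints, so this is the minimum enclosing circle.
Diameter = 2r = 2√100 = 20.

20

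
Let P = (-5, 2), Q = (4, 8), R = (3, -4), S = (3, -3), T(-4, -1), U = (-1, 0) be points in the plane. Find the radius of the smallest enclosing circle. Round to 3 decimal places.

6.385

The minimum enclosing circle of a finite set is fixed by two of the points (as a diameter) or three (as a circumcircle).
The minimum enclosing circle is determined by three boundary points: P, Q, R.
Their circumcentre is (47/34, 37/17) with r² = 47125/1156.
The farthest remaining point T is at distance² 45153/1156 ≤ 47125/1156.
r = √(47125/1156) ≈ 6.385.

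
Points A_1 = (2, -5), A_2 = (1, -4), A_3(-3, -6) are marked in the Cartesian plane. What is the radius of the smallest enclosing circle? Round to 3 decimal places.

Side lengths²: A_1A_2² = 2, A_1A_3² = 26, A_2A_3² = 20.
Since A_1A_3² = 26 ≥ 20 + 2 = 22, the angle opposite A_1A_3 is not acute, so the smallest enclosing circle has A_1A_3 as diameter.
Centre = midpoint of A_1A_3 = (-0.5, -5.5), r² = 26/4 = 6.5.
r = √(6.5) ≈ 2.550.

2.550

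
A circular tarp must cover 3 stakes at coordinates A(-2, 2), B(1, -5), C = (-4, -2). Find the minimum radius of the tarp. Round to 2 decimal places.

Side lengths²: AB² = 58, AC² = 20, BC² = 34.
Since AB² = 58 ≥ 34 + 20 = 54, the angle opposite AB is not acute, so the smallest enclosing circle has AB as diameter.
Centre = midpoint of AB = (-0.5, -1.5), r² = 58/4 = 14.5.
r = √(14.5) ≈ 3.81.

3.81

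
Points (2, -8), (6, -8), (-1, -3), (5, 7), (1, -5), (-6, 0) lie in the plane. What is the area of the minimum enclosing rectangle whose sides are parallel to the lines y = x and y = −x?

In coordinates u = x + y, v = x − y the rectangle is axis-aligned; the map (x,y)→(u,v) scales areas by 2.
u-values: -6, -2, -4, 12, -4, -6; range = 12 − (-6) = 18.
v-values: 10, 14, 2, -2, 6, -6; range = 14 − (-6) = 20.
Area = (18 × 20) / 2 = 180.

180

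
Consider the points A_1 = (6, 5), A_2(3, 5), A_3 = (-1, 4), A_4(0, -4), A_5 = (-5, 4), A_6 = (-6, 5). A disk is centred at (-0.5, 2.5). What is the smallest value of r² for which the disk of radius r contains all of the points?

48.5

The required radius is the distance from (-0.5, 2.5) to the farthest point.
Squared distances: 48.5, 18.5, 2.5, 42.5, 22.5, 36.5.
Maximum is 48.5, attained at A_1.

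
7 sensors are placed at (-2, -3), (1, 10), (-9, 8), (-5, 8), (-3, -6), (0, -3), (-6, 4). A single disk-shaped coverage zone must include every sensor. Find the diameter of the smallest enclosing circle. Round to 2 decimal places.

16.85

A smallest enclosing disk is always determined by at most three of the input points on its boundary.
The minimum enclosing circle is determined by three boundary points: (1, 10), (-9, 8), (-3, -6).
Their circumcentre is (-51/19, 46/19) with r² = 25636/361.
The farthest remaining point (0, -3) is at distance² 13210/361 ≤ 25636/361.
Diameter = 2r = 2√(25636/361) ≈ 16.85.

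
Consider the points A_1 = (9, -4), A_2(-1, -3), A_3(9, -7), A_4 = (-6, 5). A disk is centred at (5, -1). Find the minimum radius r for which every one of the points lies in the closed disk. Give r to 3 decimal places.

12.530

The required radius is the distance from (5, -1) to the farthest point.
Squared distances: 25, 40, 52, 157.
Maximum is 157, attained at A_4.
r = √157 ≈ 12.530.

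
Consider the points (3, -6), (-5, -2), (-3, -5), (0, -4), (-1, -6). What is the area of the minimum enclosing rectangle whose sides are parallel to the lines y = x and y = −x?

In coordinates u = x + y, v = x − y the rectangle is axis-aligned; the map (x,y)→(u,v) scales areas by 2.
u-values: -3, -7, -8, -4, -7; range = -3 − (-8) = 5.
v-values: 9, -3, 2, 4, 5; range = 9 − (-3) = 12.
Area = (5 × 12) / 2 = 30.

30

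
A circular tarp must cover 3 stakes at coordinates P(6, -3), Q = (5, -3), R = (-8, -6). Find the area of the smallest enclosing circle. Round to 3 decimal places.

Side lengths²: PQ² = 1, PR² = 205, QR² = 178.
Since PR² = 205 ≥ 178 + 1 = 179, the angle opposite PR is not acute, so the smallest enclosing circle has PR as diameter.
Centre = midpoint of PR = (-1, -4.5), r² = 205/4 = 51.25.
Area = π·r² = π·51.25 ≈ 161.007.

161.007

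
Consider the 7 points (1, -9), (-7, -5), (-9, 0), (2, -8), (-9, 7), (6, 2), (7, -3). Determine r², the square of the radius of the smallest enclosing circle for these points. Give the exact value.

15842/169

The minimum enclosing circle of a finite set is fixed by two of the points (as a diameter) or three (as a circumcircle).
The minimum enclosing circle is determined by three boundary points: (1, -9), (-9, 7), (7, -3).
Their circumcentre is (-28/13, 2/13) with r² = 15842/169.
The farthest remaining point (2, -8) is at distance² 14152/169 ≤ 15842/169.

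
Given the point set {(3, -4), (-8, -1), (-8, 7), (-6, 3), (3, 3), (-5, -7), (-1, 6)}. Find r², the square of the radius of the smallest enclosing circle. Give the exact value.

14965/242

The minimum enclosing circle is determined by three boundary points: (3, -4), (-8, 7), (-5, -7).
Their circumcentre is (-73/22, 15/22) with r² = 14965/242.
The farthest remaining point (3, 3) is at distance² 10961/242 ≤ 14965/242.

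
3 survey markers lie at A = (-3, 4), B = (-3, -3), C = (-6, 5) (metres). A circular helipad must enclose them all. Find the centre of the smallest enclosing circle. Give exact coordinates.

(-4.5, 1)

Side lengths²: AB² = 49, AC² = 10, BC² = 73.
Since BC² = 73 ≥ 49 + 10 = 59, the angle opposite BC is not acute, so the smallest enclosing circle has BC as diameter.
Centre = midpoint of BC = (-4.5, 1), r² = 73/4 = 18.25.
Centre = (-4.5, 1).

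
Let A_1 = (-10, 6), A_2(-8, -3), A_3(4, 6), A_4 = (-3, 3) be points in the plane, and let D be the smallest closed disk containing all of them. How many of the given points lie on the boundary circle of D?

By Welzl's lemma the MEC is supported by two points (diametrically opposite) or three points (on a circumcircle).
The minimum enclosing circle is determined by three boundary points: A_1, A_2, A_3.
Their circumcentre is (-3, 17/6) with r² = 2125/36.
The farthest remaining point A_4 is at distance² 1/36 ≤ 2125/36.
The points at distance exactly r from the centre are A_1, A_2, A_3 — 3 points.

3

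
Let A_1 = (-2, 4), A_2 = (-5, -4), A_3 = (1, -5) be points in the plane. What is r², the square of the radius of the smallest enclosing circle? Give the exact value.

13505/578

Side lengths²: A_1A_2² = 73, A_1A_3² = 90, A_2A_3² = 37.
Since A_1A_3² = 90 < 73 + 37 = 110, the triangle is acute, so the smallest enclosing circle is the circumcircle.
Circumcentre = (-47/34, -27/34), r² = 13505/578.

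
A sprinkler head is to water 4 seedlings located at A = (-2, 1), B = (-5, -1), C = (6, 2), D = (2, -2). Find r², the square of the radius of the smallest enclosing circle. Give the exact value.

32.5

The farthest pair is B–C with squared distance 130. The circle on this segment as diameter has centre (0.5, 0.5) and r² = 130/4 = 32.5.
Check A: distance² to centre = 6.5 ≤ 32.5, so it lies inside.
All remaining points lie in this disk, and no smaller disk contains both endpoints, so this is the minimum enclosing circle.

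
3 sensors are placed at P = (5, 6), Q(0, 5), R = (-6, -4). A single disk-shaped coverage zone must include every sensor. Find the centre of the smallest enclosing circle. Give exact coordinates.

(-0.5, 1)

Side lengths²: PQ² = 26, PR² = 221, QR² = 117.
Since PR² = 221 ≥ 117 + 26 = 143, the angle opposite PR is not acute, so the smallest enclosing circle has PR as diameter.
Centre = midpoint of PR = (-0.5, 1), r² = 221/4 = 55.25.
Centre = (-0.5, 1).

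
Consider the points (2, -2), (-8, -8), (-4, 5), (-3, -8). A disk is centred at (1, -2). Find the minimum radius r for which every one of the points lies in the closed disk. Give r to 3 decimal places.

10.817

The required radius is the distance from (1, -2) to the farthest point.
Squared distances: 1, 117, 74, 52.
Maximum is 117, attained at (-8, -8).
r = √117 ≈ 10.817.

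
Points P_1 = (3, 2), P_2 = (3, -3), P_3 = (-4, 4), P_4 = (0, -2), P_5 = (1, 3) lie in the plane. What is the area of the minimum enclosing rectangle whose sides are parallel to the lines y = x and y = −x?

In coordinates u = x + y, v = x − y the rectangle is axis-aligned; the map (x,y)→(u,v) scales areas by 2.
u-values: 5, 0, 0, -2, 4; range = 5 − (-2) = 7.
v-values: 1, 6, -8, 2, -2; range = 6 − (-8) = 14.
Area = (7 × 14) / 2 = 49.

49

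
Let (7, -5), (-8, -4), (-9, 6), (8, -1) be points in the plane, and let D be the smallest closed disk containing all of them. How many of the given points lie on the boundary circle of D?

The minimum enclosing circle of a finite set is fixed by two of the points (as a diameter) or three (as a circumcircle).
The farthest pair is (7, -5)–(-9, 6) with squared distance 377. The circle on this segment as diameter has centre (-1, 0.5) and r² = 377/4 = 94.25.
Check (-8, -4): distance² to centre = 69.25 ≤ 94.25, so it lies inside.
All remaining points lie in this disk, and no smaller disk contains both endpoints, so this is the minimum enclosing circle.
The points at distance exactly r from the centre are (7, -5), (-9, 6) — 2 points.

2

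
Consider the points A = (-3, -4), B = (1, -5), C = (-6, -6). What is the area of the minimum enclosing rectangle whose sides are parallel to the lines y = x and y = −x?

24

In coordinates u = x + y, v = x − y the rectangle is axis-aligned; the map (x,y)→(u,v) scales areas by 2.
u-values: -7, -4, -12; range = -4 − (-12) = 8.
v-values: 1, 6, 0; range = 6 − 0 = 6.
Area = (8 × 6) / 2 = 24.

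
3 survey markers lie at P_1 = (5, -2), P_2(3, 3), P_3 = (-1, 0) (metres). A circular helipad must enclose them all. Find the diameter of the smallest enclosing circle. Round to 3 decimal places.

Side lengths²: P_1P_2² = 29, P_1P_3² = 40, P_2P_3² = 25.
Since P_1P_3² = 40 < 29 + 25 = 54, the triangle is acute, so the smallest enclosing circle is the circumcircle.
Circumcentre = (59/26, -5/26), r² = 3625/338.
Diameter = 2r = 2√(3625/338) ≈ 6.550.

6.550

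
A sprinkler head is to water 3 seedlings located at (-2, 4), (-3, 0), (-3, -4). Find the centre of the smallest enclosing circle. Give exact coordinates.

Call the three points A, B, C in the order given.
Side lengths²: AB² = 17, AC² = 65, BC² = 16.
Since AC² = 65 ≥ 17 + 16 = 33, the angle opposite AC is not acute, so the smallest enclosing circle has AC as diameter.
Centre = midpoint of AC = (-2.5, 0), r² = 65/4 = 16.25.
Centre = (-2.5, 0).

(-2.5, 0)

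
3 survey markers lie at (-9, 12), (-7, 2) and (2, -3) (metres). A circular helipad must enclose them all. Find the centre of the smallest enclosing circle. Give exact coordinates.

Call the three points A, B, C in the order given.
Side lengths²: AB² = 104, AC² = 346, BC² = 106.
Since AC² = 346 ≥ 106 + 104 = 210, the angle opposite AC is not acute, so the smallest enclosing circle has AC as diameter.
Centre = midpoint of AC = (-3.5, 4.5), r² = 346/4 = 86.5.
Centre = (-3.5, 4.5).

(-3.5, 4.5)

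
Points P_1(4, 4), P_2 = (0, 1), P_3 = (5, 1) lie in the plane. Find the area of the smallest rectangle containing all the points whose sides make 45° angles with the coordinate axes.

17.5

In coordinates u = x + y, v = x − y the rectangle is axis-aligned; the map (x,y)→(u,v) scales areas by 2.
u-values: 8, 1, 6; range = 8 − 1 = 7.
v-values: 0, -1, 4; range = 4 − (-1) = 5.
Area = (7 × 5) / 2 = 17.5.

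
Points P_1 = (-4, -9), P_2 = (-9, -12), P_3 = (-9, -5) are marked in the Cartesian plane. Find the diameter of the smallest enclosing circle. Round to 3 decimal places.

Side lengths²: P_1P_2² = 34, P_1P_3² = 41, P_2P_3² = 49.
Since P_2P_3² = 49 < 41 + 34 = 75, the triangle is acute, so the smallest enclosing circle is the circumcircle.
Circumcentre = (-7.7, -8.5), r² = 13.94.
Diameter = 2r = 2√(13.94) ≈ 7.467.

7.467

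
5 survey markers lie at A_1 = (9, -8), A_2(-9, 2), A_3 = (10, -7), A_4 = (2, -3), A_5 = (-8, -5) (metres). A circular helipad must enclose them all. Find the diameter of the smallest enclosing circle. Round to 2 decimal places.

21.02

The farthest pair is A_2–A_3 with squared distance 442. The circle on this segment as diameter has centre (0.5, -2.5) and r² = 442/4 = 110.5.
Check A_1: distance² to centre = 102.5 ≤ 110.5, so it lies inside.
All remaining points lie in this disk, and no smaller disk contains both endpoints, so this is the minimum enclosing circle.
Diameter = 2r = 2√(110.5) ≈ 21.02.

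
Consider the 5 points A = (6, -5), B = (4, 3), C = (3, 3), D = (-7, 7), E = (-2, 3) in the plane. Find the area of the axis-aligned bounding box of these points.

x ranges over [-7, 6], width 13.
y ranges over [-5, 7], height 12.
Area = 13 × 12 = 156.

156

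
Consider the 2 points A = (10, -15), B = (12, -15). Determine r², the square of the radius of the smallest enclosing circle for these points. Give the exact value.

1

The smallest circle enclosing two points has them as diameter endpoints.
Centre = midpoint = (11, -15); r² = |AB|²/4 = 4/4 = 1.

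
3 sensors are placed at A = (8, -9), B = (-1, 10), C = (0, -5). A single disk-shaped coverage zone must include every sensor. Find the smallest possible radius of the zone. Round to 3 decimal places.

10.512

Side lengths²: AB² = 442, AC² = 80, BC² = 226.
Since AB² = 442 ≥ 226 + 80 = 306, the angle opposite AB is not acute, so the smallest enclosing circle has AB as diameter.
Centre = midpoint of AB = (3.5, 0.5), r² = 442/4 = 110.5.
r = √(110.5) ≈ 10.512.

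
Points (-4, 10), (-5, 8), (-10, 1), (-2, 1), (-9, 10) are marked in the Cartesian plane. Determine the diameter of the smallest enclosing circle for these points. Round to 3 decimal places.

11.472

A smallest enclosing disk is always determined by at most three of the input points on its boundary.
The minimum enclosing circle is determined by three boundary points: (-10, 1), (-2, 1), (-9, 10).
Their circumcentre is (-6, 46/9) with r² = 2665/81.
The farthest remaining point (-4, 10) is at distance² 2260/81 ≤ 2665/81.
Diameter = 2r = 2√(2665/81) ≈ 11.472.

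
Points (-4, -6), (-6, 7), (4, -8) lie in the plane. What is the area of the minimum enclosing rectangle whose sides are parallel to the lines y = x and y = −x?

137.5

In coordinates u = x + y, v = x − y the rectangle is axis-aligned; the map (x,y)→(u,v) scales areas by 2.
u-values: -10, 1, -4; range = 1 − (-10) = 11.
v-values: 2, -13, 12; range = 12 − (-13) = 25.
Area = (11 × 25) / 2 = 137.5.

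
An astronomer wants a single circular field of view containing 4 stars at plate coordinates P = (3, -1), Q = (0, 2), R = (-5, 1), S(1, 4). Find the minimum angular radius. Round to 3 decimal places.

The minimum enclosing circle of a finite set is fixed by two of the points (as a diameter) or three (as a circumcircle).
The minimum enclosing circle is determined by three boundary points: P, R, S.
Their circumcentre is (-11/12, 1/3) with r² = 2465/144.
The farthest remaining point Q is at distance² 521/144 ≤ 2465/144.
r = √(2465/144) ≈ 4.137.

4.137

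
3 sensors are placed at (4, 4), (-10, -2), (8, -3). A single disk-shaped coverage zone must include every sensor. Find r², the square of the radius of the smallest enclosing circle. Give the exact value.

Call the three points A, B, C in the order given.
Side lengths²: AB² = 232, AC² = 65, BC² = 325.
Since BC² = 325 ≥ 232 + 65 = 297, the angle opposite BC is not acute, so the smallest enclosing circle has BC as diameter.
Centre = midpoint of BC = (-1, -2.5), r² = 325/4 = 81.25.

81.25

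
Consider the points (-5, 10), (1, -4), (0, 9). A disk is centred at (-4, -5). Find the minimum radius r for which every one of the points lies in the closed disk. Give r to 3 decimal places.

The required radius is the distance from (-4, -5) to the farthest point.
Squared distances: 226, 26, 212.
Maximum is 226, attained at (-5, 10).
r = √226 ≈ 15.033.

15.033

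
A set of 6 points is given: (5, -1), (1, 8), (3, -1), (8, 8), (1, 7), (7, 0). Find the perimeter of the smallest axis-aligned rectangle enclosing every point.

32

Width = max x − min x = 8 − 1 = 7.
Height = max y − min y = 8 − (-1) = 9.
Perimeter = 2(7 + 9) = 32.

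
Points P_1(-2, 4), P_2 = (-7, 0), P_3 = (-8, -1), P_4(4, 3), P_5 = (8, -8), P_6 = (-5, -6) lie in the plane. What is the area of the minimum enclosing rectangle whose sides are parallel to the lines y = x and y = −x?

In coordinates u = x + y, v = x − y the rectangle is axis-aligned; the map (x,y)→(u,v) scales areas by 2.
u-values: 2, -7, -9, 7, 0, -11; range = 7 − (-11) = 18.
v-values: -6, -7, -7, 1, 16, 1; range = 16 − (-7) = 23.
Area = (18 × 23) / 2 = 207.

207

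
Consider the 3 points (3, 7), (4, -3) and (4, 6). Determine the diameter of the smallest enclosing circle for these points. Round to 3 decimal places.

Call the three points A, B, C in the order given.
Side lengths²: AB² = 101, AC² = 2, BC² = 81.
Since AB² = 101 ≥ 81 + 2 = 83, the angle opposite AB is not acute, so the smallest enclosing circle has AB as diameter.
Centre = midpoint of AB = (3.5, 2), r² = 101/4 = 25.25.
Diameter = 2r = 2√(25.25) ≈ 10.050.

10.050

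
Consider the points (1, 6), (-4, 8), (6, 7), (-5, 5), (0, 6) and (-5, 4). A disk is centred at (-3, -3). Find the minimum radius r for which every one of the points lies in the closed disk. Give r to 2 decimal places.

The required radius is the distance from (-3, -3) to the farthest point.
Squared distances: 97, 122, 181, 68, 90, 53.
Maximum is 181, attained at (6, 7).
r = √181 ≈ 13.45.

13.45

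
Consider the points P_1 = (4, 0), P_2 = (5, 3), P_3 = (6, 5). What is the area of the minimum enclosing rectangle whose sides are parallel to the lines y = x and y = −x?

In coordinates u = x + y, v = x − y the rectangle is axis-aligned; the map (x,y)→(u,v) scales areas by 2.
u-values: 4, 8, 11; range = 11 − 4 = 7.
v-values: 4, 2, 1; range = 4 − 1 = 3.
Area = (7 × 3) / 2 = 10.5.

10.5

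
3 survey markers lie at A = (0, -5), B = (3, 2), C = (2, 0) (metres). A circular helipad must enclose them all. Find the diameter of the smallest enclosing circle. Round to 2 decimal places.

7.62

Side lengths²: AB² = 58, AC² = 29, BC² = 5.
Since AB² = 58 ≥ 29 + 5 = 34, the angle opposite AB is not acute, so the smallest enclosing circle has AB as diameter.
Centre = midpoint of AB = (1.5, -1.5), r² = 58/4 = 14.5.
Diameter = 2r = 2√(14.5) ≈ 7.62.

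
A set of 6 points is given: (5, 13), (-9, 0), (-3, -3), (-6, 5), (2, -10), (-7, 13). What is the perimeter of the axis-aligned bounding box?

Width = max x − min x = 5 − (-9) = 14.
Height = max y − min y = 13 − (-10) = 23.
Perimeter = 2(14 + 23) = 74.

74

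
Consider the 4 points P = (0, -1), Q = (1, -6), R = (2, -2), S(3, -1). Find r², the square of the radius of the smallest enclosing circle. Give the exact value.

7.54

The minimum enclosing circle of a finite set is fixed by two of the points (as a diameter) or three (as a circumcircle).
The minimum enclosing circle is determined by three boundary points: P, Q, S.
Their circumcentre is (1.5, -3.3) with r² = 7.54.
The farthest remaining point R is at distance² 1.94 ≤ 7.54.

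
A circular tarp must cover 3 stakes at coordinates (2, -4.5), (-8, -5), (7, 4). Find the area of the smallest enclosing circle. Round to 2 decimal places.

Call the three points A, B, C in the order given.
Side lengths²: AB² = 100.25, AC² = 97.25, BC² = 306.
Since BC² = 306 ≥ 100.25 + 97.25 = 197.5, the angle opposite BC is not acute, so the smallest enclosing circle has BC as diameter.
Centre = midpoint of BC = (-0.5, -0.5), r² = 306/4 = 76.5.
Area = π·r² = π·76.5 ≈ 240.33.

240.33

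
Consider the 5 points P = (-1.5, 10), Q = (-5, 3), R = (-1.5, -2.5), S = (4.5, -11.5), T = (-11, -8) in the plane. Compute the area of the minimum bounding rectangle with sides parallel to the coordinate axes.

333.25

x ranges over [-11, 4.5], width 15.5.
y ranges over [-11.5, 10], height 21.5.
Area = 15.5 × 21.5 = 333.25.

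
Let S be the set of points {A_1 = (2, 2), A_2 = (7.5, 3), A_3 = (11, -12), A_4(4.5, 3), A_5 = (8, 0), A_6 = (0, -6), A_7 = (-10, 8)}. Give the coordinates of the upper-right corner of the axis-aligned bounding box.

(11, 8)

x-range [-10, 11], y-range [-12, 8].
The upper-right corner is (11, 8).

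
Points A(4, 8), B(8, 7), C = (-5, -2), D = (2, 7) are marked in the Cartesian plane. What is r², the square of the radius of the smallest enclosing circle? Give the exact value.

The minimum enclosing circle of a finite set is fixed by two of the points (as a diameter) or three (as a circumcircle).
The farthest pair is B–C with squared distance 250. The circle on this segment as diameter has centre (1.5, 2.5) and r² = 250/4 = 62.5.
Check A: distance² to centre = 36.5 ≤ 62.5, so it lies inside.
All remaining points lie in this disk, and no smaller disk contains both endpoints, so this is the minimum enclosing circle.

62.5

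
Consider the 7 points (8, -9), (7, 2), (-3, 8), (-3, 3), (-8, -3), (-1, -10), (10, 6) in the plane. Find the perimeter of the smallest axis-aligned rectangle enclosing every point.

Width = max x − min x = 10 − (-8) = 18.
Height = max y − min y = 8 − (-10) = 18.
Perimeter = 2(18 + 18) = 72.

72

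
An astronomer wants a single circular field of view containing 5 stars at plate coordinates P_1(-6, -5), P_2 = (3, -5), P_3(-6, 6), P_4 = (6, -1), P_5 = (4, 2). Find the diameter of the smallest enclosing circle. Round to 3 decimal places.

The minimum enclosing circle of a finite set is fixed by two of the points (as a diameter) or three (as a circumcircle).
The minimum enclosing circle is determined by three boundary points: P_1, P_3, P_4.
Their circumcentre is (-7/6, 0.5) with r² = 965/18.
The farthest remaining point P_2 is at distance² 857/18 ≤ 965/18.
Diameter = 2r = 2√(965/18) ≈ 14.644.

14.644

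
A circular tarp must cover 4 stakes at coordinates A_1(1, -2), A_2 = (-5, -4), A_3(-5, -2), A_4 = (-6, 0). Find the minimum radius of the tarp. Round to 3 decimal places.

3.651

A smallest enclosing disk is always determined by at most three of the input points on its boundary.
The minimum enclosing circle is determined by three boundary points: A_1, A_2, A_4.
Their circumcentre is (-67/26, -33/26) with r² = 4505/338.
The farthest remaining point A_3 is at distance² 2165/338 ≤ 4505/338.
r = √(4505/338) ≈ 3.651.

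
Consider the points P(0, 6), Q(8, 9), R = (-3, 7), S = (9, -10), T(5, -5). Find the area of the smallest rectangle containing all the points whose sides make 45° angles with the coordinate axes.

261

In coordinates u = x + y, v = x − y the rectangle is axis-aligned; the map (x,y)→(u,v) scales areas by 2.
u-values: 6, 17, 4, -1, 0; range = 17 − (-1) = 18.
v-values: -6, -1, -10, 19, 10; range = 19 − (-10) = 29.
Area = (18 × 29) / 2 = 261.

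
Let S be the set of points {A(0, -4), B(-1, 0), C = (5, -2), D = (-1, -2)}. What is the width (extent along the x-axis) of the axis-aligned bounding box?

max x = 5, min x = -1, so width = 6.

6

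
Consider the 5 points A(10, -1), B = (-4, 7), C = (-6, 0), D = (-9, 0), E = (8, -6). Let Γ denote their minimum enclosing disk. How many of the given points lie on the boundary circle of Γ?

2

The farthest pair is A–D with squared distance 362. The circle on this segment as diameter has centre (0.5, -0.5) and r² = 362/4 = 90.5.
Check B: distance² to centre = 76.5 ≤ 90.5, so it lies inside.
All remaining points lie in this disk, and no smaller disk contains both endpoints, so this is the minimum enclosing circle.
The points at distance exactly r from the centre are A, D — 2 points.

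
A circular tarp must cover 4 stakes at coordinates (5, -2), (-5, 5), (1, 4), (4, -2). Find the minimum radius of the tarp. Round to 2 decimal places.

By Welzl's lemma the MEC is supported by two points (diametrically opposite) or three points (on a circumcircle).
The farthest pair is (5, -2)–(-5, 5) with squared distance 149. The circle on this segment as diameter has centre (0, 1.5) and r² = 149/4 = 37.25.
Check (1, 4): distance² to centre = 7.25 ≤ 37.25, so it lies inside.
All remaining points lie in this disk, and no smaller disk contains both endpoints, so this is the minimum enclosing circle.
r = √(37.25) ≈ 6.10.

6.10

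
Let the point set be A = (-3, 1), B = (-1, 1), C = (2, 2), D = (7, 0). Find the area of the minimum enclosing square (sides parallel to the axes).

100

The bounding box has width 10 and height 2.
An axis-aligned square enclosing the set must have side ≥ max(width, height).
So the minimum side is max(10, 2) = 10.
Area = 10² = 100.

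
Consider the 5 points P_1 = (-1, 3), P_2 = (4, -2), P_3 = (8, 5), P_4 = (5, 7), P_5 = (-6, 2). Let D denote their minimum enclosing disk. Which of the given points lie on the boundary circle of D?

By Welzl's lemma the MEC is supported by two points (diametrically opposite) or three points (on a circumcircle).
The farthest pair is P_3–P_5 with squared distance 205. The circle on this segment as diameter has centre (1, 3.5) and r² = 205/4 = 51.25.
Check P_1: distance² to centre = 4.25 ≤ 51.25, so it lies inside.
All remaining points lie in this disk, and no smaller disk contains both endpoints, so this is the minimum enclosing circle.
The points at distance exactly r from the centre are P_3, P_5 — 2 points.

P_3, P_5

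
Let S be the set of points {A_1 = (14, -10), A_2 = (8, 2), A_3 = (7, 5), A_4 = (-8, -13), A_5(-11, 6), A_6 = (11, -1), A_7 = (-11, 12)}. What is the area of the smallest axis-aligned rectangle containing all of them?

625

x ranges over [-11, 14], width 25.
y ranges over [-13, 12], height 25.
Area = 25 × 25 = 625.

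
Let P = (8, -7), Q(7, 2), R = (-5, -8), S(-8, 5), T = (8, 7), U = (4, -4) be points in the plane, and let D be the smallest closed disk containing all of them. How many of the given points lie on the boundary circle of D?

3

The minimum enclosing circle is determined by three boundary points: P, S, T.
Their circumcentre is (0.75, 0) with r² = 101.5625.
The farthest remaining point R is at distance² 97.0625 ≤ 101.5625.
The points at distance exactly r from the centre are P, S, T — 3 points.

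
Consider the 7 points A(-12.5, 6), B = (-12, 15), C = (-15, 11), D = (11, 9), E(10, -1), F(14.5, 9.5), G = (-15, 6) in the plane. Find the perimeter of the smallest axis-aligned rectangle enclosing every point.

91

Width = max x − min x = 14.5 − (-15) = 29.5.
Height = max y − min y = 15 − (-1) = 16.
Perimeter = 2(29.5 + 16) = 91.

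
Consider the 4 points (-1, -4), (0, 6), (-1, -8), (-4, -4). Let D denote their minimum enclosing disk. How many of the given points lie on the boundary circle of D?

2

By Welzl's lemma the MEC is supported by two points (diametrically opposite) or three points (on a circumcircle).
The farthest pair is (0, 6)–(-1, -8) with squared distance 197. The circle on this segment as diameter has centre (-0.5, -1) and r² = 197/4 = 49.25.
Check (-1, -4): distance² to centre = 9.25 ≤ 49.25, so it lies inside.
All remaining points lie in this disk, and no smaller disk contains both endpoints, so this is the minimum enclosing circle.
The points at distance exactly r from the centre are (0, 6), (-1, -8) — 2 points.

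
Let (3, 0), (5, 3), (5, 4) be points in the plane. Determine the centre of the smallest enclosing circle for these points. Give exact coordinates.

Call the three points A, B, C in the order given.
Side lengths²: AB² = 13, AC² = 20, BC² = 1.
Since AC² = 20 ≥ 13 + 1 = 14, the angle opposite AC is not acute, so the smallest enclosing circle has AC as diameter.
Centre = midpoint of AC = (4, 2), r² = 20/4 = 5.
Centre = (4, 2).

(4, 2)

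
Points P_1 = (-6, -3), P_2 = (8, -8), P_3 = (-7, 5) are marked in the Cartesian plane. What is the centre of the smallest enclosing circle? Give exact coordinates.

(0.5, -1.5)

Side lengths²: P_1P_2² = 221, P_1P_3² = 65, P_2P_3² = 394.
Since P_2P_3² = 394 ≥ 221 + 65 = 286, the angle opposite P_2P_3 is not acute, so the smallest enclosing circle has P_2P_3 as diameter.
Centre = midpoint of P_2P_3 = (0.5, -1.5), r² = 394/4 = 98.5.
Centre = (0.5, -1.5).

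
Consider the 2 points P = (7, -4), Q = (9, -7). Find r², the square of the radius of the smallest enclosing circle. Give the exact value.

The smallest circle enclosing two points has them as diameter endpoints.
Centre = midpoint = (8, -5.5); r² = |PQ|²/4 = 13/4 = 3.25.

3.25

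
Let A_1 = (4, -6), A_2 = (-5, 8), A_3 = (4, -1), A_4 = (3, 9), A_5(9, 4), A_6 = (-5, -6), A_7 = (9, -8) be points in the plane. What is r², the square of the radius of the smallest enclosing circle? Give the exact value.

The minimum enclosing circle of a finite set is fixed by two of the points (as a diameter) or three (as a circumcircle).
The farthest pair is A_2–A_7 with squared distance 452. The circle on this segment as diameter has centre (2, 0) and r² = 452/4 = 113.
Check A_1: distance² to centre = 40 ≤ 113, so it lies inside.
All remaining points lie in this disk, and no smaller disk contains both endpoints, so this is the minimum enclosing circle.

113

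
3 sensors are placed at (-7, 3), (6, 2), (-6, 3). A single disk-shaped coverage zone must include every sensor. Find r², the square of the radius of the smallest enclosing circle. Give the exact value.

Call the three points A, B, C in the order given.
Side lengths²: AB² = 170, AC² = 1, BC² = 145.
Since AB² = 170 ≥ 145 + 1 = 146, the angle opposite AB is not acute, so the smallest enclosing circle has AB as diameter.
Centre = midpoint of AB = (-0.5, 2.5), r² = 170/4 = 42.5.

42.5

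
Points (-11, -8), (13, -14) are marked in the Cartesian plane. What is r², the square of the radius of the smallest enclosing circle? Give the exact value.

153

The smallest circle enclosing two points has them as diameter endpoints.
Centre = midpoint = (1, -11); r² = |(-11, -8)−(13, -14)|²/4 = 612/4 = 153.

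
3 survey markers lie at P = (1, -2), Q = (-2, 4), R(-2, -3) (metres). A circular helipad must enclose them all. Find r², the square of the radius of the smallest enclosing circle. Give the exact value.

Side lengths²: PQ² = 45, PR² = 10, QR² = 49.
Since QR² = 49 < 45 + 10 = 55, the triangle is acute, so the smallest enclosing circle is the circumcircle.
Circumcentre = (-1.5, 0.5), r² = 12.5.

12.5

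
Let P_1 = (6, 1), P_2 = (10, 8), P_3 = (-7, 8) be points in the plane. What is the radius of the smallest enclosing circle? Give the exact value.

Side lengths²: P_1P_2² = 65, P_1P_3² = 218, P_2P_3² = 289.
Since P_2P_3² = 289 ≥ 218 + 65 = 283, the angle opposite P_2P_3 is not acute, so the smallest enclosing circle has P_2P_3 as diameter.
Centre = midpoint of P_2P_3 = (1.5, 8), r² = 289/4 = 72.25.
r = √(72.25) = 8.5.

8.5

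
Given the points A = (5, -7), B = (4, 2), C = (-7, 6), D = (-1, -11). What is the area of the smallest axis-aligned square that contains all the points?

The bounding box has width 12 and height 17.
An axis-aligned square enclosing the set must have side ≥ max(width, height).
So the minimum side is max(12, 17) = 17.
Area = 17² = 289.

289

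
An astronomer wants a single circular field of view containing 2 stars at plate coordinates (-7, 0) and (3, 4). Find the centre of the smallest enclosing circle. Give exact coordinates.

The smallest circle enclosing two points has them as diameter endpoints.
Centre = midpoint = (-2, 2); r² = |(-7, 0)−(3, 4)|²/4 = 116/4 = 29.
Centre = (-2, 2).

(-2, 2)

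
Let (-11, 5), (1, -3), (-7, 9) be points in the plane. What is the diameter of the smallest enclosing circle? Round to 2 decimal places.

Call the three points A, B, C in the order given.
Side lengths²: AB² = 208, AC² = 32, BC² = 208.
Since BC² = 208 < 208 + 32 = 240, the triangle is acute, so the smallest enclosing circle is the circumcircle.
Circumcentre = (-4.2, 2.2), r² = 54.08.
Diameter = 2r = 2√(54.08) ≈ 14.71.

14.71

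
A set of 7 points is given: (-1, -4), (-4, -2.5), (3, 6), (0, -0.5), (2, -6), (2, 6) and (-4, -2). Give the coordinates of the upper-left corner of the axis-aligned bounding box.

(-4, 6)

x-range [-4, 3], y-range [-6, 6].
The upper-left corner is (-4, 6).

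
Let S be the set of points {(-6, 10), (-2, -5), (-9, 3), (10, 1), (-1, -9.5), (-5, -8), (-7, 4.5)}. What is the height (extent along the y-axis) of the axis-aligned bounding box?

19.5

max y = 10, min y = -9.5, so height = 19.5.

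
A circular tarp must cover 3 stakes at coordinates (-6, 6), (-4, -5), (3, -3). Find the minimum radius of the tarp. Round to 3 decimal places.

6.395

Call the three points A, B, C in the order given.
Side lengths²: AB² = 125, AC² = 162, BC² = 53.
Since AC² = 162 < 125 + 53 = 178, the triangle is acute, so the smallest enclosing circle is the circumcircle.
Circumcentre = (-35/18, 19/18), r² = 6625/162.
r = √(6625/162) ≈ 6.395.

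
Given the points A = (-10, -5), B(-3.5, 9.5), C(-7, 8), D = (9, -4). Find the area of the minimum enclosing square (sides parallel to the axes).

The bounding box has width 19 and height 14.5.
An axis-aligned square enclosing the set must have side ≥ max(width, height).
So the minimum side is max(19, 14.5) = 19.
Area = 19² = 361.

361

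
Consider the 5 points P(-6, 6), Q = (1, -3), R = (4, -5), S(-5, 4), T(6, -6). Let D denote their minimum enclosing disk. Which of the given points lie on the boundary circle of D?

The minimum enclosing circle of a finite set is fixed by two of the points (as a diameter) or three (as a circumcircle).
The farthest pair is P–T with squared distance 288. The circle on this segment as diameter has centre (0, 0) and r² = 288/4 = 72.
Check Q: distance² to centre = 10 ≤ 72, so it lies inside.
All remaining points lie in this disk, and no smaller disk contains both endpoints, so this is the minimum enclosing circle.
The points at distance exactly r from the centre are P, T — 2 points.

P, T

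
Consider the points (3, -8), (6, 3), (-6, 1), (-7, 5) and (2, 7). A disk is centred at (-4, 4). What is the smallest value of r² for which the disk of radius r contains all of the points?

The required radius is the distance from (-4, 4) to the farthest point.
Squared distances: 193, 101, 13, 10, 45.
Maximum is 193, attained at (3, -8).

193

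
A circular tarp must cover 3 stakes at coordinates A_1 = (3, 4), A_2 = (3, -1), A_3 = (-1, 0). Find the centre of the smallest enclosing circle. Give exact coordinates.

(1.5, 1.5)

Side lengths²: A_1A_2² = 25, A_1A_3² = 32, A_2A_3² = 17.
Since A_1A_3² = 32 < 25 + 17 = 42, the triangle is acute, so the smallest enclosing circle is the circumcircle.
Circumcentre = (1.5, 1.5), r² = 8.5.
Centre = (1.5, 1.5).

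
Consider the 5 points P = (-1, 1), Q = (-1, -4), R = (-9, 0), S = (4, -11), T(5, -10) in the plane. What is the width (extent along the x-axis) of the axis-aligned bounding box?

max x = 5, min x = -9, so width = 14.

14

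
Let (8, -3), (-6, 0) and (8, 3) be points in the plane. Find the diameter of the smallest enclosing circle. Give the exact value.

205/14

Call the three points A, B, C in the order given.
Side lengths²: AB² = 205, AC² = 36, BC² = 205.
Since BC² = 205 < 205 + 36 = 241, the triangle is acute, so the smallest enclosing circle is the circumcircle.
Circumcentre = (37/28, 0), r² = 42025/784.
Diameter = 2r = 2√(42025/784) = 205/14.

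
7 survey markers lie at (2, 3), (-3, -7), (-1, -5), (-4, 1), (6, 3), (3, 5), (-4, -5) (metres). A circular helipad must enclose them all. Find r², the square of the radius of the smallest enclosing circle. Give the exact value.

45.95703125

The minimum enclosing circle of a finite set is fixed by two of the points (as a diameter) or three (as a circumcircle).
The minimum enclosing circle is determined by three boundary points: (-3, -7), (6, 3), (3, 5).
Their circumcentre is (0.875, -1.4375) with r² = 45.95703125.
The farthest remaining point (-4, -5) is at distance² 36.45703125 ≤ 45.95703125.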